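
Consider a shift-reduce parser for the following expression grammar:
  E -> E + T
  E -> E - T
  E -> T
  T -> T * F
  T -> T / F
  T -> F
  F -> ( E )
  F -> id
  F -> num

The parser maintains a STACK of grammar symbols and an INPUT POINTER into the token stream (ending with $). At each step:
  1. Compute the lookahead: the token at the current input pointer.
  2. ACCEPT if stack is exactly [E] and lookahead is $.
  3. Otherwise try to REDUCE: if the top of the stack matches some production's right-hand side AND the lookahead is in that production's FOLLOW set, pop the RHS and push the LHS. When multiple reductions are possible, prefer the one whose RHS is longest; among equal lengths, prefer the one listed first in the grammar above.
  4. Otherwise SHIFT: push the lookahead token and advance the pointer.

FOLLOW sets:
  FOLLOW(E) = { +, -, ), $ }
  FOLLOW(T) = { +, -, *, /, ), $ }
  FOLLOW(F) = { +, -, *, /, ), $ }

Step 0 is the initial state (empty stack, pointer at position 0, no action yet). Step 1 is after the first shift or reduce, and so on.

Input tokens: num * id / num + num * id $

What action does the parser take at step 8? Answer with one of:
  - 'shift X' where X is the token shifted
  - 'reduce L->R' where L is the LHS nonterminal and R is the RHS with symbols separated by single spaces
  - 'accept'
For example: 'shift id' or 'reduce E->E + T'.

Answer: shift /

Derivation:
Step 1: shift num. Stack=[num] ptr=1 lookahead=* remaining=[* id / num + num * id $]
Step 2: reduce F->num. Stack=[F] ptr=1 lookahead=* remaining=[* id / num + num * id $]
Step 3: reduce T->F. Stack=[T] ptr=1 lookahead=* remaining=[* id / num + num * id $]
Step 4: shift *. Stack=[T *] ptr=2 lookahead=id remaining=[id / num + num * id $]
Step 5: shift id. Stack=[T * id] ptr=3 lookahead=/ remaining=[/ num + num * id $]
Step 6: reduce F->id. Stack=[T * F] ptr=3 lookahead=/ remaining=[/ num + num * id $]
Step 7: reduce T->T * F. Stack=[T] ptr=3 lookahead=/ remaining=[/ num + num * id $]
Step 8: shift /. Stack=[T /] ptr=4 lookahead=num remaining=[num + num * id $]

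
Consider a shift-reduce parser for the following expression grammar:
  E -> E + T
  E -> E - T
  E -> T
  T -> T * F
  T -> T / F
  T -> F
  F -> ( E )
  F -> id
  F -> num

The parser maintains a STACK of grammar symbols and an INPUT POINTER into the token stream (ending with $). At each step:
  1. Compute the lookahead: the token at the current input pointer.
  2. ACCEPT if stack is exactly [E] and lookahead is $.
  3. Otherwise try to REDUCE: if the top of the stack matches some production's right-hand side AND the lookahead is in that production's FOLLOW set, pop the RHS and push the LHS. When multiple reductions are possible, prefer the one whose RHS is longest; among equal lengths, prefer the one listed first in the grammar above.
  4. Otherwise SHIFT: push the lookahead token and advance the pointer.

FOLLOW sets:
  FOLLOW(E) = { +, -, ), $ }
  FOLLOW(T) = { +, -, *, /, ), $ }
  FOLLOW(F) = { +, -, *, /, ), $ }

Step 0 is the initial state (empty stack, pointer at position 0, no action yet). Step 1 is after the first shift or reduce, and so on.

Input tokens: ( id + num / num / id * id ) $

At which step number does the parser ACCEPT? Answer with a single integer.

Step 1: shift (. Stack=[(] ptr=1 lookahead=id remaining=[id + num / num / id * id ) $]
Step 2: shift id. Stack=[( id] ptr=2 lookahead=+ remaining=[+ num / num / id * id ) $]
Step 3: reduce F->id. Stack=[( F] ptr=2 lookahead=+ remaining=[+ num / num / id * id ) $]
Step 4: reduce T->F. Stack=[( T] ptr=2 lookahead=+ remaining=[+ num / num / id * id ) $]
Step 5: reduce E->T. Stack=[( E] ptr=2 lookahead=+ remaining=[+ num / num / id * id ) $]
Step 6: shift +. Stack=[( E +] ptr=3 lookahead=num remaining=[num / num / id * id ) $]
Step 7: shift num. Stack=[( E + num] ptr=4 lookahead=/ remaining=[/ num / id * id ) $]
Step 8: reduce F->num. Stack=[( E + F] ptr=4 lookahead=/ remaining=[/ num / id * id ) $]
Step 9: reduce T->F. Stack=[( E + T] ptr=4 lookahead=/ remaining=[/ num / id * id ) $]
Step 10: shift /. Stack=[( E + T /] ptr=5 lookahead=num remaining=[num / id * id ) $]
Step 11: shift num. Stack=[( E + T / num] ptr=6 lookahead=/ remaining=[/ id * id ) $]
Step 12: reduce F->num. Stack=[( E + T / F] ptr=6 lookahead=/ remaining=[/ id * id ) $]
Step 13: reduce T->T / F. Stack=[( E + T] ptr=6 lookahead=/ remaining=[/ id * id ) $]
Step 14: shift /. Stack=[( E + T /] ptr=7 lookahead=id remaining=[id * id ) $]
Step 15: shift id. Stack=[( E + T / id] ptr=8 lookahead=* remaining=[* id ) $]
Step 16: reduce F->id. Stack=[( E + T / F] ptr=8 lookahead=* remaining=[* id ) $]
Step 17: reduce T->T / F. Stack=[( E + T] ptr=8 lookahead=* remaining=[* id ) $]
Step 18: shift *. Stack=[( E + T *] ptr=9 lookahead=id remaining=[id ) $]
Step 19: shift id. Stack=[( E + T * id] ptr=10 lookahead=) remaining=[) $]
Step 20: reduce F->id. Stack=[( E + T * F] ptr=10 lookahead=) remaining=[) $]
Step 21: reduce T->T * F. Stack=[( E + T] ptr=10 lookahead=) remaining=[) $]
Step 22: reduce E->E + T. Stack=[( E] ptr=10 lookahead=) remaining=[) $]
Step 23: shift ). Stack=[( E )] ptr=11 lookahead=$ remaining=[$]
Step 24: reduce F->( E ). Stack=[F] ptr=11 lookahead=$ remaining=[$]
Step 25: reduce T->F. Stack=[T] ptr=11 lookahead=$ remaining=[$]
Step 26: reduce E->T. Stack=[E] ptr=11 lookahead=$ remaining=[$]
Step 27: accept. Stack=[E] ptr=11 lookahead=$ remaining=[$]

Answer: 27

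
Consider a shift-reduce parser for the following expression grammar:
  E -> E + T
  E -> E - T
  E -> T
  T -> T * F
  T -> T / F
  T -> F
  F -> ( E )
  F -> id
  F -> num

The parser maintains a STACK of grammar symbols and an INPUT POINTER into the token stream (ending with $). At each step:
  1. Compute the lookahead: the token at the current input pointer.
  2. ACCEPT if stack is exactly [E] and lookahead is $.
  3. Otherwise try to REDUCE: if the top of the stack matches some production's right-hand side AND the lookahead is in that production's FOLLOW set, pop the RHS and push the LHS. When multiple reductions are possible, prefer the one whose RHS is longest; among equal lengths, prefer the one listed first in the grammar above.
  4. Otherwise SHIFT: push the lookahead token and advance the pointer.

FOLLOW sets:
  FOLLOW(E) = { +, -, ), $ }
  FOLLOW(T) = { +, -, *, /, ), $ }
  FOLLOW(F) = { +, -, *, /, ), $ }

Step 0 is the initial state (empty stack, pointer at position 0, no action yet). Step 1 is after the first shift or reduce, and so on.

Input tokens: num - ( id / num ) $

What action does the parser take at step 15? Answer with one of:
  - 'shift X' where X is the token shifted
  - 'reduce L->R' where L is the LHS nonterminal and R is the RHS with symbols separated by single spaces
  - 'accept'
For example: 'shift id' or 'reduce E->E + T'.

Answer: shift )

Derivation:
Step 1: shift num. Stack=[num] ptr=1 lookahead=- remaining=[- ( id / num ) $]
Step 2: reduce F->num. Stack=[F] ptr=1 lookahead=- remaining=[- ( id / num ) $]
Step 3: reduce T->F. Stack=[T] ptr=1 lookahead=- remaining=[- ( id / num ) $]
Step 4: reduce E->T. Stack=[E] ptr=1 lookahead=- remaining=[- ( id / num ) $]
Step 5: shift -. Stack=[E -] ptr=2 lookahead=( remaining=[( id / num ) $]
Step 6: shift (. Stack=[E - (] ptr=3 lookahead=id remaining=[id / num ) $]
Step 7: shift id. Stack=[E - ( id] ptr=4 lookahead=/ remaining=[/ num ) $]
Step 8: reduce F->id. Stack=[E - ( F] ptr=4 lookahead=/ remaining=[/ num ) $]
Step 9: reduce T->F. Stack=[E - ( T] ptr=4 lookahead=/ remaining=[/ num ) $]
Step 10: shift /. Stack=[E - ( T /] ptr=5 lookahead=num remaining=[num ) $]
Step 11: shift num. Stack=[E - ( T / num] ptr=6 lookahead=) remaining=[) $]
Step 12: reduce F->num. Stack=[E - ( T / F] ptr=6 lookahead=) remaining=[) $]
Step 13: reduce T->T / F. Stack=[E - ( T] ptr=6 lookahead=) remaining=[) $]
Step 14: reduce E->T. Stack=[E - ( E] ptr=6 lookahead=) remaining=[) $]
Step 15: shift ). Stack=[E - ( E )] ptr=7 lookahead=$ remaining=[$]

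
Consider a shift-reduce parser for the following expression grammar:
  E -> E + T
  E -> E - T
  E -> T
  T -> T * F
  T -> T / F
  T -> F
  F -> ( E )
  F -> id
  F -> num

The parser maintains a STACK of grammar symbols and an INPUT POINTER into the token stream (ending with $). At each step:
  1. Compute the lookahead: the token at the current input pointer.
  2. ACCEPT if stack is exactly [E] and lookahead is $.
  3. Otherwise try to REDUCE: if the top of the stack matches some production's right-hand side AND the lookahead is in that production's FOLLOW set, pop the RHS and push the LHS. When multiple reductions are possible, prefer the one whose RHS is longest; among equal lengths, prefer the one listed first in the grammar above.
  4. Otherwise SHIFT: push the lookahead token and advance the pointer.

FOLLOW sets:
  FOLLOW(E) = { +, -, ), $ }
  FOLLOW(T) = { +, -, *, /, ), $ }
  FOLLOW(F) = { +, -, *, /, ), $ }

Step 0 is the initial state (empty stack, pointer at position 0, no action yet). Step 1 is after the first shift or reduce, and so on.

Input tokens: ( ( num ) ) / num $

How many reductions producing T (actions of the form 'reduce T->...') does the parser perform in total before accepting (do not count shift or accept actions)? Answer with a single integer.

Step 1: shift (. Stack=[(] ptr=1 lookahead=( remaining=[( num ) ) / num $]
Step 2: shift (. Stack=[( (] ptr=2 lookahead=num remaining=[num ) ) / num $]
Step 3: shift num. Stack=[( ( num] ptr=3 lookahead=) remaining=[) ) / num $]
Step 4: reduce F->num. Stack=[( ( F] ptr=3 lookahead=) remaining=[) ) / num $]
Step 5: reduce T->F. Stack=[( ( T] ptr=3 lookahead=) remaining=[) ) / num $]
Step 6: reduce E->T. Stack=[( ( E] ptr=3 lookahead=) remaining=[) ) / num $]
Step 7: shift ). Stack=[( ( E )] ptr=4 lookahead=) remaining=[) / num $]
Step 8: reduce F->( E ). Stack=[( F] ptr=4 lookahead=) remaining=[) / num $]
Step 9: reduce T->F. Stack=[( T] ptr=4 lookahead=) remaining=[) / num $]
Step 10: reduce E->T. Stack=[( E] ptr=4 lookahead=) remaining=[) / num $]
Step 11: shift ). Stack=[( E )] ptr=5 lookahead=/ remaining=[/ num $]
Step 12: reduce F->( E ). Stack=[F] ptr=5 lookahead=/ remaining=[/ num $]
Step 13: reduce T->F. Stack=[T] ptr=5 lookahead=/ remaining=[/ num $]
Step 14: shift /. Stack=[T /] ptr=6 lookahead=num remaining=[num $]
Step 15: shift num. Stack=[T / num] ptr=7 lookahead=$ remaining=[$]
Step 16: reduce F->num. Stack=[T / F] ptr=7 lookahead=$ remaining=[$]
Step 17: reduce T->T / F. Stack=[T] ptr=7 lookahead=$ remaining=[$]
Step 18: reduce E->T. Stack=[E] ptr=7 lookahead=$ remaining=[$]
Step 19: accept. Stack=[E] ptr=7 lookahead=$ remaining=[$]

Answer: 4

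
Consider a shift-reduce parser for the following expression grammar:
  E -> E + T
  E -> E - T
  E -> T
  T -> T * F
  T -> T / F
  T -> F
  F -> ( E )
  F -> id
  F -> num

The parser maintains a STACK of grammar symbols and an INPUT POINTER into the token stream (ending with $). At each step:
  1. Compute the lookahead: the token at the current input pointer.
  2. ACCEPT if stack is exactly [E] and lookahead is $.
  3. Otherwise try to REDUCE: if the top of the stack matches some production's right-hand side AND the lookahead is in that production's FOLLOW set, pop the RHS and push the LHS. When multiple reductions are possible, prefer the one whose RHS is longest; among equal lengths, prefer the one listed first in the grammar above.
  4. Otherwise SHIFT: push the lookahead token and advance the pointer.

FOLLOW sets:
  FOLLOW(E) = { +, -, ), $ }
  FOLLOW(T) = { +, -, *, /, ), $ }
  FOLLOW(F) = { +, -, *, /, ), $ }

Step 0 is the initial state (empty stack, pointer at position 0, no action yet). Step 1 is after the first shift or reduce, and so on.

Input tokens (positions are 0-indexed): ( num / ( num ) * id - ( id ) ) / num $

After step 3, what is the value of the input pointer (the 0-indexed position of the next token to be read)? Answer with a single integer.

Step 1: shift (. Stack=[(] ptr=1 lookahead=num remaining=[num / ( num ) * id - ( id ) ) / num $]
Step 2: shift num. Stack=[( num] ptr=2 lookahead=/ remaining=[/ ( num ) * id - ( id ) ) / num $]
Step 3: reduce F->num. Stack=[( F] ptr=2 lookahead=/ remaining=[/ ( num ) * id - ( id ) ) / num $]

Answer: 2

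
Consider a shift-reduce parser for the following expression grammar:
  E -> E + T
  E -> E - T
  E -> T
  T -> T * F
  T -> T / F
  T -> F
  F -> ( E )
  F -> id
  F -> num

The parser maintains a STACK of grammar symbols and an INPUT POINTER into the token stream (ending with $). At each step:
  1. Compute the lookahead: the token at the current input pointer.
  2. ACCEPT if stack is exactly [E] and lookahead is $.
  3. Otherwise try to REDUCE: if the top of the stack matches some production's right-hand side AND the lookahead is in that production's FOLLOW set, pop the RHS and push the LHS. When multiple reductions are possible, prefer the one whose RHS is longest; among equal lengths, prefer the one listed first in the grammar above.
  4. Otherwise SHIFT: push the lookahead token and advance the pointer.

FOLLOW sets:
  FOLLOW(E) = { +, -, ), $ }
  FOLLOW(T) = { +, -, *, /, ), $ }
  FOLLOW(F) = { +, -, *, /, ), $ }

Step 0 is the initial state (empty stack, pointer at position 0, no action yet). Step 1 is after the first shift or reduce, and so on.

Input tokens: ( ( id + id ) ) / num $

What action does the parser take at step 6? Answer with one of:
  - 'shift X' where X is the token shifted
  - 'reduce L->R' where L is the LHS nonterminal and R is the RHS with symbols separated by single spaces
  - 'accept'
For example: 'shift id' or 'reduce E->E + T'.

Answer: reduce E->T

Derivation:
Step 1: shift (. Stack=[(] ptr=1 lookahead=( remaining=[( id + id ) ) / num $]
Step 2: shift (. Stack=[( (] ptr=2 lookahead=id remaining=[id + id ) ) / num $]
Step 3: shift id. Stack=[( ( id] ptr=3 lookahead=+ remaining=[+ id ) ) / num $]
Step 4: reduce F->id. Stack=[( ( F] ptr=3 lookahead=+ remaining=[+ id ) ) / num $]
Step 5: reduce T->F. Stack=[( ( T] ptr=3 lookahead=+ remaining=[+ id ) ) / num $]
Step 6: reduce E->T. Stack=[( ( E] ptr=3 lookahead=+ remaining=[+ id ) ) / num $]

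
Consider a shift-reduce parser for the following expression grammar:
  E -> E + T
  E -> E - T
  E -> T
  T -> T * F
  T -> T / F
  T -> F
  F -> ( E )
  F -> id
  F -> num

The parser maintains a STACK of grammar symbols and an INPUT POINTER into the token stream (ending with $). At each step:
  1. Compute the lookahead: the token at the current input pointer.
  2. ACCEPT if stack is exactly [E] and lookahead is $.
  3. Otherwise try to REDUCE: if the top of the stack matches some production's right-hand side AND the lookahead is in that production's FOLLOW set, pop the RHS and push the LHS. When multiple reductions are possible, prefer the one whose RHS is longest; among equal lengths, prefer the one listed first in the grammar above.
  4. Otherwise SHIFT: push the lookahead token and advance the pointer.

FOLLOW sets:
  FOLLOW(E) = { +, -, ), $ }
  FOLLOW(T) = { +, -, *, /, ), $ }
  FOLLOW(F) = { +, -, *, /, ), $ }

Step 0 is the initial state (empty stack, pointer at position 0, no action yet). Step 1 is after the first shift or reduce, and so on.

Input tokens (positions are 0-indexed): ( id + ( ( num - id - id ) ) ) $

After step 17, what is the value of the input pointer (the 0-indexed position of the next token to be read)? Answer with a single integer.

Answer: 8

Derivation:
Step 1: shift (. Stack=[(] ptr=1 lookahead=id remaining=[id + ( ( num - id - id ) ) ) $]
Step 2: shift id. Stack=[( id] ptr=2 lookahead=+ remaining=[+ ( ( num - id - id ) ) ) $]
Step 3: reduce F->id. Stack=[( F] ptr=2 lookahead=+ remaining=[+ ( ( num - id - id ) ) ) $]
Step 4: reduce T->F. Stack=[( T] ptr=2 lookahead=+ remaining=[+ ( ( num - id - id ) ) ) $]
Step 5: reduce E->T. Stack=[( E] ptr=2 lookahead=+ remaining=[+ ( ( num - id - id ) ) ) $]
Step 6: shift +. Stack=[( E +] ptr=3 lookahead=( remaining=[( ( num - id - id ) ) ) $]
Step 7: shift (. Stack=[( E + (] ptr=4 lookahead=( remaining=[( num - id - id ) ) ) $]
Step 8: shift (. Stack=[( E + ( (] ptr=5 lookahead=num remaining=[num - id - id ) ) ) $]
Step 9: shift num. Stack=[( E + ( ( num] ptr=6 lookahead=- remaining=[- id - id ) ) ) $]
Step 10: reduce F->num. Stack=[( E + ( ( F] ptr=6 lookahead=- remaining=[- id - id ) ) ) $]
Step 11: reduce T->F. Stack=[( E + ( ( T] ptr=6 lookahead=- remaining=[- id - id ) ) ) $]
Step 12: reduce E->T. Stack=[( E + ( ( E] ptr=6 lookahead=- remaining=[- id - id ) ) ) $]
Step 13: shift -. Stack=[( E + ( ( E -] ptr=7 lookahead=id remaining=[id - id ) ) ) $]
Step 14: shift id. Stack=[( E + ( ( E - id] ptr=8 lookahead=- remaining=[- id ) ) ) $]
Step 15: reduce F->id. Stack=[( E + ( ( E - F] ptr=8 lookahead=- remaining=[- id ) ) ) $]
Step 16: reduce T->F. Stack=[( E + ( ( E - T] ptr=8 lookahead=- remaining=[- id ) ) ) $]
Step 17: reduce E->E - T. Stack=[( E + ( ( E] ptr=8 lookahead=- remaining=[- id ) ) ) $]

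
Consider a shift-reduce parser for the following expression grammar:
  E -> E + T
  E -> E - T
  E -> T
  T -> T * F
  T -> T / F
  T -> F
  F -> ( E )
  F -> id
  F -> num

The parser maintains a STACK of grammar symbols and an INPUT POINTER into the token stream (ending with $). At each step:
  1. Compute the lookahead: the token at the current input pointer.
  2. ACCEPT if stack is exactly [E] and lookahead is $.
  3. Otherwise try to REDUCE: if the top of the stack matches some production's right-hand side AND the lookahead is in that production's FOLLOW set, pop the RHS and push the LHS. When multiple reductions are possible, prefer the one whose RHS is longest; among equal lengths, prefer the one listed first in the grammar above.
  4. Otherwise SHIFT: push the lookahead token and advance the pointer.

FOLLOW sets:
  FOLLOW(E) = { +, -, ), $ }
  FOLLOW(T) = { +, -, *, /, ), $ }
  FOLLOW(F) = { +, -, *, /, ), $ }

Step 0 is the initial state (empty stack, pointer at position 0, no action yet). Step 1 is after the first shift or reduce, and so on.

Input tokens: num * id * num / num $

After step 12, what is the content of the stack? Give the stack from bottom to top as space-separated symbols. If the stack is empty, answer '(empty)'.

Step 1: shift num. Stack=[num] ptr=1 lookahead=* remaining=[* id * num / num $]
Step 2: reduce F->num. Stack=[F] ptr=1 lookahead=* remaining=[* id * num / num $]
Step 3: reduce T->F. Stack=[T] ptr=1 lookahead=* remaining=[* id * num / num $]
Step 4: shift *. Stack=[T *] ptr=2 lookahead=id remaining=[id * num / num $]
Step 5: shift id. Stack=[T * id] ptr=3 lookahead=* remaining=[* num / num $]
Step 6: reduce F->id. Stack=[T * F] ptr=3 lookahead=* remaining=[* num / num $]
Step 7: reduce T->T * F. Stack=[T] ptr=3 lookahead=* remaining=[* num / num $]
Step 8: shift *. Stack=[T *] ptr=4 lookahead=num remaining=[num / num $]
Step 9: shift num. Stack=[T * num] ptr=5 lookahead=/ remaining=[/ num $]
Step 10: reduce F->num. Stack=[T * F] ptr=5 lookahead=/ remaining=[/ num $]
Step 11: reduce T->T * F. Stack=[T] ptr=5 lookahead=/ remaining=[/ num $]
Step 12: shift /. Stack=[T /] ptr=6 lookahead=num remaining=[num $]

Answer: T /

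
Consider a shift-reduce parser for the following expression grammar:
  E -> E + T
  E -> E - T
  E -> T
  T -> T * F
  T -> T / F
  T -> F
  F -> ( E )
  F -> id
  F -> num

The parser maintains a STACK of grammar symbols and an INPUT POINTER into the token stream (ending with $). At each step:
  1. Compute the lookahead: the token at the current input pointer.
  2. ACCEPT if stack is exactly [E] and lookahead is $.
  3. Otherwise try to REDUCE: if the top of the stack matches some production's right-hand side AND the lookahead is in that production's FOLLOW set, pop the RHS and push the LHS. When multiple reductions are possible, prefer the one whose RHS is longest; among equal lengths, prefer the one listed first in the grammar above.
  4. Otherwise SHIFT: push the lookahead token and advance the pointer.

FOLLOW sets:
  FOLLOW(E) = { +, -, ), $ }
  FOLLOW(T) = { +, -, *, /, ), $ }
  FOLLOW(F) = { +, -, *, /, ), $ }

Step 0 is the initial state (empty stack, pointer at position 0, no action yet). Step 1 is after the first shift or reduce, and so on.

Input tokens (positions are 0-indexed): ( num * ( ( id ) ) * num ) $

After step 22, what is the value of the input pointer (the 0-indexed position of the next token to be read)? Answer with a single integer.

Answer: 10

Derivation:
Step 1: shift (. Stack=[(] ptr=1 lookahead=num remaining=[num * ( ( id ) ) * num ) $]
Step 2: shift num. Stack=[( num] ptr=2 lookahead=* remaining=[* ( ( id ) ) * num ) $]
Step 3: reduce F->num. Stack=[( F] ptr=2 lookahead=* remaining=[* ( ( id ) ) * num ) $]
Step 4: reduce T->F. Stack=[( T] ptr=2 lookahead=* remaining=[* ( ( id ) ) * num ) $]
Step 5: shift *. Stack=[( T *] ptr=3 lookahead=( remaining=[( ( id ) ) * num ) $]
Step 6: shift (. Stack=[( T * (] ptr=4 lookahead=( remaining=[( id ) ) * num ) $]
Step 7: shift (. Stack=[( T * ( (] ptr=5 lookahead=id remaining=[id ) ) * num ) $]
Step 8: shift id. Stack=[( T * ( ( id] ptr=6 lookahead=) remaining=[) ) * num ) $]
Step 9: reduce F->id. Stack=[( T * ( ( F] ptr=6 lookahead=) remaining=[) ) * num ) $]
Step 10: reduce T->F. Stack=[( T * ( ( T] ptr=6 lookahead=) remaining=[) ) * num ) $]
Step 11: reduce E->T. Stack=[( T * ( ( E] ptr=6 lookahead=) remaining=[) ) * num ) $]
Step 12: shift ). Stack=[( T * ( ( E )] ptr=7 lookahead=) remaining=[) * num ) $]
Step 13: reduce F->( E ). Stack=[( T * ( F] ptr=7 lookahead=) remaining=[) * num ) $]
Step 14: reduce T->F. Stack=[( T * ( T] ptr=7 lookahead=) remaining=[) * num ) $]
Step 15: reduce E->T. Stack=[( T * ( E] ptr=7 lookahead=) remaining=[) * num ) $]
Step 16: shift ). Stack=[( T * ( E )] ptr=8 lookahead=* remaining=[* num ) $]
Step 17: reduce F->( E ). Stack=[( T * F] ptr=8 lookahead=* remaining=[* num ) $]
Step 18: reduce T->T * F. Stack=[( T] ptr=8 lookahead=* remaining=[* num ) $]
Step 19: shift *. Stack=[( T *] ptr=9 lookahead=num remaining=[num ) $]
Step 20: shift num. Stack=[( T * num] ptr=10 lookahead=) remaining=[) $]
Step 21: reduce F->num. Stack=[( T * F] ptr=10 lookahead=) remaining=[) $]
Step 22: reduce T->T * F. Stack=[( T] ptr=10 lookahead=) remaining=[) $]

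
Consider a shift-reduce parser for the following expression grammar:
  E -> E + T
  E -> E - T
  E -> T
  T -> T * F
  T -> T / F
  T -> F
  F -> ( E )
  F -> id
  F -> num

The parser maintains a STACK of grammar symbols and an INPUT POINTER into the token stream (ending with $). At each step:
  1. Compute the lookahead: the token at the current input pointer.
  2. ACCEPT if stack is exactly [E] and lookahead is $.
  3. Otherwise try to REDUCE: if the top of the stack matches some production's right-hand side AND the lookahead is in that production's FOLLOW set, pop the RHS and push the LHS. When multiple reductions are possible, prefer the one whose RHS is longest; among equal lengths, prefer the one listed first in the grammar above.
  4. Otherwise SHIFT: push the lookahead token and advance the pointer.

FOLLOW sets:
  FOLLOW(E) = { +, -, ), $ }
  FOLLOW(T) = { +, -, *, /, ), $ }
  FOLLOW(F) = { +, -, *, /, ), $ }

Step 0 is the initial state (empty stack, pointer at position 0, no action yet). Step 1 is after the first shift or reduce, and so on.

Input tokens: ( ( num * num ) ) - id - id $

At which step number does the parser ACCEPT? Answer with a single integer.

Answer: 29

Derivation:
Step 1: shift (. Stack=[(] ptr=1 lookahead=( remaining=[( num * num ) ) - id - id $]
Step 2: shift (. Stack=[( (] ptr=2 lookahead=num remaining=[num * num ) ) - id - id $]
Step 3: shift num. Stack=[( ( num] ptr=3 lookahead=* remaining=[* num ) ) - id - id $]
Step 4: reduce F->num. Stack=[( ( F] ptr=3 lookahead=* remaining=[* num ) ) - id - id $]
Step 5: reduce T->F. Stack=[( ( T] ptr=3 lookahead=* remaining=[* num ) ) - id - id $]
Step 6: shift *. Stack=[( ( T *] ptr=4 lookahead=num remaining=[num ) ) - id - id $]
Step 7: shift num. Stack=[( ( T * num] ptr=5 lookahead=) remaining=[) ) - id - id $]
Step 8: reduce F->num. Stack=[( ( T * F] ptr=5 lookahead=) remaining=[) ) - id - id $]
Step 9: reduce T->T * F. Stack=[( ( T] ptr=5 lookahead=) remaining=[) ) - id - id $]
Step 10: reduce E->T. Stack=[( ( E] ptr=5 lookahead=) remaining=[) ) - id - id $]
Step 11: shift ). Stack=[( ( E )] ptr=6 lookahead=) remaining=[) - id - id $]
Step 12: reduce F->( E ). Stack=[( F] ptr=6 lookahead=) remaining=[) - id - id $]
Step 13: reduce T->F. Stack=[( T] ptr=6 lookahead=) remaining=[) - id - id $]
Step 14: reduce E->T. Stack=[( E] ptr=6 lookahead=) remaining=[) - id - id $]
Step 15: shift ). Stack=[( E )] ptr=7 lookahead=- remaining=[- id - id $]
Step 16: reduce F->( E ). Stack=[F] ptr=7 lookahead=- remaining=[- id - id $]
Step 17: reduce T->F. Stack=[T] ptr=7 lookahead=- remaining=[- id - id $]
Step 18: reduce E->T. Stack=[E] ptr=7 lookahead=- remaining=[- id - id $]
Step 19: shift -. Stack=[E -] ptr=8 lookahead=id remaining=[id - id $]
Step 20: shift id. Stack=[E - id] ptr=9 lookahead=- remaining=[- id $]
Step 21: reduce F->id. Stack=[E - F] ptr=9 lookahead=- remaining=[- id $]
Step 22: reduce T->F. Stack=[E - T] ptr=9 lookahead=- remaining=[- id $]
Step 23: reduce E->E - T. Stack=[E] ptr=9 lookahead=- remaining=[- id $]
Step 24: shift -. Stack=[E -] ptr=10 lookahead=id remaining=[id $]
Step 25: shift id. Stack=[E - id] ptr=11 lookahead=$ remaining=[$]
Step 26: reduce F->id. Stack=[E - F] ptr=11 lookahead=$ remaining=[$]
Step 27: reduce T->F. Stack=[E - T] ptr=11 lookahead=$ remaining=[$]
Step 28: reduce E->E - T. Stack=[E] ptr=11 lookahead=$ remaining=[$]
Step 29: accept. Stack=[E] ptr=11 lookahead=$ remaining=[$]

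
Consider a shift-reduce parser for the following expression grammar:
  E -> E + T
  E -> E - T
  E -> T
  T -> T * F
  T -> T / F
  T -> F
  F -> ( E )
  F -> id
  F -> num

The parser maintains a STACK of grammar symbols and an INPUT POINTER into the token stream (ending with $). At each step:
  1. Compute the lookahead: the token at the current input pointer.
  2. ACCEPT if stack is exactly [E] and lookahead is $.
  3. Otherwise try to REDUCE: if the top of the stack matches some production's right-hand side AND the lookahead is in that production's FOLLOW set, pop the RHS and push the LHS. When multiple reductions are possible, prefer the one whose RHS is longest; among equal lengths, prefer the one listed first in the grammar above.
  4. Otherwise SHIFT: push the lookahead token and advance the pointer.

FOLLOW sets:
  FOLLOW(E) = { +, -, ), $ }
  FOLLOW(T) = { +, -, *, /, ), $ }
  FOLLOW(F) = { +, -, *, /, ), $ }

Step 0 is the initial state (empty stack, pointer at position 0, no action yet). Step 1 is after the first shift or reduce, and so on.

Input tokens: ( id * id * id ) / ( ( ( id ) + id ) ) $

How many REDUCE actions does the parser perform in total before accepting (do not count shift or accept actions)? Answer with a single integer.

Answer: 24

Derivation:
Step 1: shift (. Stack=[(] ptr=1 lookahead=id remaining=[id * id * id ) / ( ( ( id ) + id ) ) $]
Step 2: shift id. Stack=[( id] ptr=2 lookahead=* remaining=[* id * id ) / ( ( ( id ) + id ) ) $]
Step 3: reduce F->id. Stack=[( F] ptr=2 lookahead=* remaining=[* id * id ) / ( ( ( id ) + id ) ) $]
Step 4: reduce T->F. Stack=[( T] ptr=2 lookahead=* remaining=[* id * id ) / ( ( ( id ) + id ) ) $]
Step 5: shift *. Stack=[( T *] ptr=3 lookahead=id remaining=[id * id ) / ( ( ( id ) + id ) ) $]
Step 6: shift id. Stack=[( T * id] ptr=4 lookahead=* remaining=[* id ) / ( ( ( id ) + id ) ) $]
Step 7: reduce F->id. Stack=[( T * F] ptr=4 lookahead=* remaining=[* id ) / ( ( ( id ) + id ) ) $]
Step 8: reduce T->T * F. Stack=[( T] ptr=4 lookahead=* remaining=[* id ) / ( ( ( id ) + id ) ) $]
Step 9: shift *. Stack=[( T *] ptr=5 lookahead=id remaining=[id ) / ( ( ( id ) + id ) ) $]
Step 10: shift id. Stack=[( T * id] ptr=6 lookahead=) remaining=[) / ( ( ( id ) + id ) ) $]
Step 11: reduce F->id. Stack=[( T * F] ptr=6 lookahead=) remaining=[) / ( ( ( id ) + id ) ) $]
Step 12: reduce T->T * F. Stack=[( T] ptr=6 lookahead=) remaining=[) / ( ( ( id ) + id ) ) $]
Step 13: reduce E->T. Stack=[( E] ptr=6 lookahead=) remaining=[) / ( ( ( id ) + id ) ) $]
Step 14: shift ). Stack=[( E )] ptr=7 lookahead=/ remaining=[/ ( ( ( id ) + id ) ) $]
Step 15: reduce F->( E ). Stack=[F] ptr=7 lookahead=/ remaining=[/ ( ( ( id ) + id ) ) $]
Step 16: reduce T->F. Stack=[T] ptr=7 lookahead=/ remaining=[/ ( ( ( id ) + id ) ) $]
Step 17: shift /. Stack=[T /] ptr=8 lookahead=( remaining=[( ( ( id ) + id ) ) $]
Step 18: shift (. Stack=[T / (] ptr=9 lookahead=( remaining=[( ( id ) + id ) ) $]
Step 19: shift (. Stack=[T / ( (] ptr=10 lookahead=( remaining=[( id ) + id ) ) $]
Step 20: shift (. Stack=[T / ( ( (] ptr=11 lookahead=id remaining=[id ) + id ) ) $]
Step 21: shift id. Stack=[T / ( ( ( id] ptr=12 lookahead=) remaining=[) + id ) ) $]
Step 22: reduce F->id. Stack=[T / ( ( ( F] ptr=12 lookahead=) remaining=[) + id ) ) $]
Step 23: reduce T->F. Stack=[T / ( ( ( T] ptr=12 lookahead=) remaining=[) + id ) ) $]
Step 24: reduce E->T. Stack=[T / ( ( ( E] ptr=12 lookahead=) remaining=[) + id ) ) $]
Step 25: shift ). Stack=[T / ( ( ( E )] ptr=13 lookahead=+ remaining=[+ id ) ) $]
Step 26: reduce F->( E ). Stack=[T / ( ( F] ptr=13 lookahead=+ remaining=[+ id ) ) $]
Step 27: reduce T->F. Stack=[T / ( ( T] ptr=13 lookahead=+ remaining=[+ id ) ) $]
Step 28: reduce E->T. Stack=[T / ( ( E] ptr=13 lookahead=+ remaining=[+ id ) ) $]
Step 29: shift +. Stack=[T / ( ( E +] ptr=14 lookahead=id remaining=[id ) ) $]
Step 30: shift id. Stack=[T / ( ( E + id] ptr=15 lookahead=) remaining=[) ) $]
Step 31: reduce F->id. Stack=[T / ( ( E + F] ptr=15 lookahead=) remaining=[) ) $]
Step 32: reduce T->F. Stack=[T / ( ( E + T] ptr=15 lookahead=) remaining=[) ) $]
Step 33: reduce E->E + T. Stack=[T / ( ( E] ptr=15 lookahead=) remaining=[) ) $]
Step 34: shift ). Stack=[T / ( ( E )] ptr=16 lookahead=) remaining=[) $]
Step 35: reduce F->( E ). Stack=[T / ( F] ptr=16 lookahead=) remaining=[) $]
Step 36: reduce T->F. Stack=[T / ( T] ptr=16 lookahead=) remaining=[) $]
Step 37: reduce E->T. Stack=[T / ( E] ptr=16 lookahead=) remaining=[) $]
Step 38: shift ). Stack=[T / ( E )] ptr=17 lookahead=$ remaining=[$]
Step 39: reduce F->( E ). Stack=[T / F] ptr=17 lookahead=$ remaining=[$]
Step 40: reduce T->T / F. Stack=[T] ptr=17 lookahead=$ remaining=[$]
Step 41: reduce E->T. Stack=[E] ptr=17 lookahead=$ remaining=[$]
Step 42: accept. Stack=[E] ptr=17 lookahead=$ remaining=[$]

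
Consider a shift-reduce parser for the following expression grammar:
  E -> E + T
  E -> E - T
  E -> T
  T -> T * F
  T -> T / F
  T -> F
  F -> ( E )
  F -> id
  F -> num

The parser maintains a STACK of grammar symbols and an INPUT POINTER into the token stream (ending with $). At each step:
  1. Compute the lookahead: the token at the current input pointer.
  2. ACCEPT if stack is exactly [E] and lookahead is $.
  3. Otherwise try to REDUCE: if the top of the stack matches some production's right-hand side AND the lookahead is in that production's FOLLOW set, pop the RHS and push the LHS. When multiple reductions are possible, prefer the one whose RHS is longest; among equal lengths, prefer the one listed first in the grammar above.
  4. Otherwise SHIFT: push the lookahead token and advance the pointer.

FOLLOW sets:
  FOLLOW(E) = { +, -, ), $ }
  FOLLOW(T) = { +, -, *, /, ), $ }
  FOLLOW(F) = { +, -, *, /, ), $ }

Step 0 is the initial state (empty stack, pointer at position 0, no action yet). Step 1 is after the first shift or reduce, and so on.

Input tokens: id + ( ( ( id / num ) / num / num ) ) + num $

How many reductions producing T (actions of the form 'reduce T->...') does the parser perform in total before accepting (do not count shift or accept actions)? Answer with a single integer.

Answer: 9

Derivation:
Step 1: shift id. Stack=[id] ptr=1 lookahead=+ remaining=[+ ( ( ( id / num ) / num / num ) ) + num $]
Step 2: reduce F->id. Stack=[F] ptr=1 lookahead=+ remaining=[+ ( ( ( id / num ) / num / num ) ) + num $]
Step 3: reduce T->F. Stack=[T] ptr=1 lookahead=+ remaining=[+ ( ( ( id / num ) / num / num ) ) + num $]
Step 4: reduce E->T. Stack=[E] ptr=1 lookahead=+ remaining=[+ ( ( ( id / num ) / num / num ) ) + num $]
Step 5: shift +. Stack=[E +] ptr=2 lookahead=( remaining=[( ( ( id / num ) / num / num ) ) + num $]
Step 6: shift (. Stack=[E + (] ptr=3 lookahead=( remaining=[( ( id / num ) / num / num ) ) + num $]
Step 7: shift (. Stack=[E + ( (] ptr=4 lookahead=( remaining=[( id / num ) / num / num ) ) + num $]
Step 8: shift (. Stack=[E + ( ( (] ptr=5 lookahead=id remaining=[id / num ) / num / num ) ) + num $]
Step 9: shift id. Stack=[E + ( ( ( id] ptr=6 lookahead=/ remaining=[/ num ) / num / num ) ) + num $]
Step 10: reduce F->id. Stack=[E + ( ( ( F] ptr=6 lookahead=/ remaining=[/ num ) / num / num ) ) + num $]
Step 11: reduce T->F. Stack=[E + ( ( ( T] ptr=6 lookahead=/ remaining=[/ num ) / num / num ) ) + num $]
Step 12: shift /. Stack=[E + ( ( ( T /] ptr=7 lookahead=num remaining=[num ) / num / num ) ) + num $]
Step 13: shift num. Stack=[E + ( ( ( T / num] ptr=8 lookahead=) remaining=[) / num / num ) ) + num $]
Step 14: reduce F->num. Stack=[E + ( ( ( T / F] ptr=8 lookahead=) remaining=[) / num / num ) ) + num $]
Step 15: reduce T->T / F. Stack=[E + ( ( ( T] ptr=8 lookahead=) remaining=[) / num / num ) ) + num $]
Step 16: reduce E->T. Stack=[E + ( ( ( E] ptr=8 lookahead=) remaining=[) / num / num ) ) + num $]
Step 17: shift ). Stack=[E + ( ( ( E )] ptr=9 lookahead=/ remaining=[/ num / num ) ) + num $]
Step 18: reduce F->( E ). Stack=[E + ( ( F] ptr=9 lookahead=/ remaining=[/ num / num ) ) + num $]
Step 19: reduce T->F. Stack=[E + ( ( T] ptr=9 lookahead=/ remaining=[/ num / num ) ) + num $]
Step 20: shift /. Stack=[E + ( ( T /] ptr=10 lookahead=num remaining=[num / num ) ) + num $]
Step 21: shift num. Stack=[E + ( ( T / num] ptr=11 lookahead=/ remaining=[/ num ) ) + num $]
Step 22: reduce F->num. Stack=[E + ( ( T / F] ptr=11 lookahead=/ remaining=[/ num ) ) + num $]
Step 23: reduce T->T / F. Stack=[E + ( ( T] ptr=11 lookahead=/ remaining=[/ num ) ) + num $]
Step 24: shift /. Stack=[E + ( ( T /] ptr=12 lookahead=num remaining=[num ) ) + num $]
Step 25: shift num. Stack=[E + ( ( T / num] ptr=13 lookahead=) remaining=[) ) + num $]
Step 26: reduce F->num. Stack=[E + ( ( T / F] ptr=13 lookahead=) remaining=[) ) + num $]
Step 27: reduce T->T / F. Stack=[E + ( ( T] ptr=13 lookahead=) remaining=[) ) + num $]
Step 28: reduce E->T. Stack=[E + ( ( E] ptr=13 lookahead=) remaining=[) ) + num $]
Step 29: shift ). Stack=[E + ( ( E )] ptr=14 lookahead=) remaining=[) + num $]
Step 30: reduce F->( E ). Stack=[E + ( F] ptr=14 lookahead=) remaining=[) + num $]
Step 31: reduce T->F. Stack=[E + ( T] ptr=14 lookahead=) remaining=[) + num $]
Step 32: reduce E->T. Stack=[E + ( E] ptr=14 lookahead=) remaining=[) + num $]
Step 33: shift ). Stack=[E + ( E )] ptr=15 lookahead=+ remaining=[+ num $]
Step 34: reduce F->( E ). Stack=[E + F] ptr=15 lookahead=+ remaining=[+ num $]
Step 35: reduce T->F. Stack=[E + T] ptr=15 lookahead=+ remaining=[+ num $]
Step 36: reduce E->E + T. Stack=[E] ptr=15 lookahead=+ remaining=[+ num $]
Step 37: shift +. Stack=[E +] ptr=16 lookahead=num remaining=[num $]
Step 38: shift num. Stack=[E + num] ptr=17 lookahead=$ remaining=[$]
Step 39: reduce F->num. Stack=[E + F] ptr=17 lookahead=$ remaining=[$]
Step 40: reduce T->F. Stack=[E + T] ptr=17 lookahead=$ remaining=[$]
Step 41: reduce E->E + T. Stack=[E] ptr=17 lookahead=$ remaining=[$]
Step 42: accept. Stack=[E] ptr=17 lookahead=$ remaining=[$]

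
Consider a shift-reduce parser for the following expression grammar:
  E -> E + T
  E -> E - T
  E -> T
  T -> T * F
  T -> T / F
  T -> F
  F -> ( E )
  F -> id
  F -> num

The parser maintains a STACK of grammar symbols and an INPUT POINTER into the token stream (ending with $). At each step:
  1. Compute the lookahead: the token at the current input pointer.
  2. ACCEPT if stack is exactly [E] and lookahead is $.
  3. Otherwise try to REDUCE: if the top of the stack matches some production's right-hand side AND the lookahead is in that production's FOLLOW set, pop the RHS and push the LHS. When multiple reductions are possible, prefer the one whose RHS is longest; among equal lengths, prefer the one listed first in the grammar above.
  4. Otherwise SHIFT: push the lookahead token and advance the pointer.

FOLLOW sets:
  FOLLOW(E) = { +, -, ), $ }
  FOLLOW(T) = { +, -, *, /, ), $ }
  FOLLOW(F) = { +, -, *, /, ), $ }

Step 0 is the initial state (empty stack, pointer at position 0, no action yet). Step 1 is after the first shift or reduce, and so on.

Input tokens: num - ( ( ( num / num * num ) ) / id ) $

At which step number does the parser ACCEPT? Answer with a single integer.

Step 1: shift num. Stack=[num] ptr=1 lookahead=- remaining=[- ( ( ( num / num * num ) ) / id ) $]
Step 2: reduce F->num. Stack=[F] ptr=1 lookahead=- remaining=[- ( ( ( num / num * num ) ) / id ) $]
Step 3: reduce T->F. Stack=[T] ptr=1 lookahead=- remaining=[- ( ( ( num / num * num ) ) / id ) $]
Step 4: reduce E->T. Stack=[E] ptr=1 lookahead=- remaining=[- ( ( ( num / num * num ) ) / id ) $]
Step 5: shift -. Stack=[E -] ptr=2 lookahead=( remaining=[( ( ( num / num * num ) ) / id ) $]
Step 6: shift (. Stack=[E - (] ptr=3 lookahead=( remaining=[( ( num / num * num ) ) / id ) $]
Step 7: shift (. Stack=[E - ( (] ptr=4 lookahead=( remaining=[( num / num * num ) ) / id ) $]
Step 8: shift (. Stack=[E - ( ( (] ptr=5 lookahead=num remaining=[num / num * num ) ) / id ) $]
Step 9: shift num. Stack=[E - ( ( ( num] ptr=6 lookahead=/ remaining=[/ num * num ) ) / id ) $]
Step 10: reduce F->num. Stack=[E - ( ( ( F] ptr=6 lookahead=/ remaining=[/ num * num ) ) / id ) $]
Step 11: reduce T->F. Stack=[E - ( ( ( T] ptr=6 lookahead=/ remaining=[/ num * num ) ) / id ) $]
Step 12: shift /. Stack=[E - ( ( ( T /] ptr=7 lookahead=num remaining=[num * num ) ) / id ) $]
Step 13: shift num. Stack=[E - ( ( ( T / num] ptr=8 lookahead=* remaining=[* num ) ) / id ) $]
Step 14: reduce F->num. Stack=[E - ( ( ( T / F] ptr=8 lookahead=* remaining=[* num ) ) / id ) $]
Step 15: reduce T->T / F. Stack=[E - ( ( ( T] ptr=8 lookahead=* remaining=[* num ) ) / id ) $]
Step 16: shift *. Stack=[E - ( ( ( T *] ptr=9 lookahead=num remaining=[num ) ) / id ) $]
Step 17: shift num. Stack=[E - ( ( ( T * num] ptr=10 lookahead=) remaining=[) ) / id ) $]
Step 18: reduce F->num. Stack=[E - ( ( ( T * F] ptr=10 lookahead=) remaining=[) ) / id ) $]
Step 19: reduce T->T * F. Stack=[E - ( ( ( T] ptr=10 lookahead=) remaining=[) ) / id ) $]
Step 20: reduce E->T. Stack=[E - ( ( ( E] ptr=10 lookahead=) remaining=[) ) / id ) $]
Step 21: shift ). Stack=[E - ( ( ( E )] ptr=11 lookahead=) remaining=[) / id ) $]
Step 22: reduce F->( E ). Stack=[E - ( ( F] ptr=11 lookahead=) remaining=[) / id ) $]
Step 23: reduce T->F. Stack=[E - ( ( T] ptr=11 lookahead=) remaining=[) / id ) $]
Step 24: reduce E->T. Stack=[E - ( ( E] ptr=11 lookahead=) remaining=[) / id ) $]
Step 25: shift ). Stack=[E - ( ( E )] ptr=12 lookahead=/ remaining=[/ id ) $]
Step 26: reduce F->( E ). Stack=[E - ( F] ptr=12 lookahead=/ remaining=[/ id ) $]
Step 27: reduce T->F. Stack=[E - ( T] ptr=12 lookahead=/ remaining=[/ id ) $]
Step 28: shift /. Stack=[E - ( T /] ptr=13 lookahead=id remaining=[id ) $]
Step 29: shift id. Stack=[E - ( T / id] ptr=14 lookahead=) remaining=[) $]
Step 30: reduce F->id. Stack=[E - ( T / F] ptr=14 lookahead=) remaining=[) $]
Step 31: reduce T->T / F. Stack=[E - ( T] ptr=14 lookahead=) remaining=[) $]
Step 32: reduce E->T. Stack=[E - ( E] ptr=14 lookahead=) remaining=[) $]
Step 33: shift ). Stack=[E - ( E )] ptr=15 lookahead=$ remaining=[$]
Step 34: reduce F->( E ). Stack=[E - F] ptr=15 lookahead=$ remaining=[$]
Step 35: reduce T->F. Stack=[E - T] ptr=15 lookahead=$ remaining=[$]
Step 36: reduce E->E - T. Stack=[E] ptr=15 lookahead=$ remaining=[$]
Step 37: accept. Stack=[E] ptr=15 lookahead=$ remaining=[$]

Answer: 37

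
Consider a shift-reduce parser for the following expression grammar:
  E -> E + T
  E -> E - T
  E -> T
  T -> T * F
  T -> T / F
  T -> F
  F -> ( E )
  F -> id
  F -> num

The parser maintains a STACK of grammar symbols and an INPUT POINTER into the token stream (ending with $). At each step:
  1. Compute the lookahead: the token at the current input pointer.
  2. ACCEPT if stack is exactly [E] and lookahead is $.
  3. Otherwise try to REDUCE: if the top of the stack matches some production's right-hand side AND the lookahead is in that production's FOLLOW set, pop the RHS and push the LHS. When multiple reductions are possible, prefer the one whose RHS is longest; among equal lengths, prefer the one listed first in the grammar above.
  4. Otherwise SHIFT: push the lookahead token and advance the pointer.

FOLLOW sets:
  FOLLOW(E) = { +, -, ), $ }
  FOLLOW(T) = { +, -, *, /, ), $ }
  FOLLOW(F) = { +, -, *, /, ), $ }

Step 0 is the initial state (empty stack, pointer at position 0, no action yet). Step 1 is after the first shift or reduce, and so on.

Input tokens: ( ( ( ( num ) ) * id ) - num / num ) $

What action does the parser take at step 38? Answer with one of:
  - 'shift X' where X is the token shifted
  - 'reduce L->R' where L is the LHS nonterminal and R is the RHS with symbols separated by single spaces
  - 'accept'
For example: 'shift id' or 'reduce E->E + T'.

Step 1: shift (. Stack=[(] ptr=1 lookahead=( remaining=[( ( ( num ) ) * id ) - num / num ) $]
Step 2: shift (. Stack=[( (] ptr=2 lookahead=( remaining=[( ( num ) ) * id ) - num / num ) $]
Step 3: shift (. Stack=[( ( (] ptr=3 lookahead=( remaining=[( num ) ) * id ) - num / num ) $]
Step 4: shift (. Stack=[( ( ( (] ptr=4 lookahead=num remaining=[num ) ) * id ) - num / num ) $]
Step 5: shift num. Stack=[( ( ( ( num] ptr=5 lookahead=) remaining=[) ) * id ) - num / num ) $]
Step 6: reduce F->num. Stack=[( ( ( ( F] ptr=5 lookahead=) remaining=[) ) * id ) - num / num ) $]
Step 7: reduce T->F. Stack=[( ( ( ( T] ptr=5 lookahead=) remaining=[) ) * id ) - num / num ) $]
Step 8: reduce E->T. Stack=[( ( ( ( E] ptr=5 lookahead=) remaining=[) ) * id ) - num / num ) $]
Step 9: shift ). Stack=[( ( ( ( E )] ptr=6 lookahead=) remaining=[) * id ) - num / num ) $]
Step 10: reduce F->( E ). Stack=[( ( ( F] ptr=6 lookahead=) remaining=[) * id ) - num / num ) $]
Step 11: reduce T->F. Stack=[( ( ( T] ptr=6 lookahead=) remaining=[) * id ) - num / num ) $]
Step 12: reduce E->T. Stack=[( ( ( E] ptr=6 lookahead=) remaining=[) * id ) - num / num ) $]
Step 13: shift ). Stack=[( ( ( E )] ptr=7 lookahead=* remaining=[* id ) - num / num ) $]
Step 14: reduce F->( E ). Stack=[( ( F] ptr=7 lookahead=* remaining=[* id ) - num / num ) $]
Step 15: reduce T->F. Stack=[( ( T] ptr=7 lookahead=* remaining=[* id ) - num / num ) $]
Step 16: shift *. Stack=[( ( T *] ptr=8 lookahead=id remaining=[id ) - num / num ) $]
Step 17: shift id. Stack=[( ( T * id] ptr=9 lookahead=) remaining=[) - num / num ) $]
Step 18: reduce F->id. Stack=[( ( T * F] ptr=9 lookahead=) remaining=[) - num / num ) $]
Step 19: reduce T->T * F. Stack=[( ( T] ptr=9 lookahead=) remaining=[) - num / num ) $]
Step 20: reduce E->T. Stack=[( ( E] ptr=9 lookahead=) remaining=[) - num / num ) $]
Step 21: shift ). Stack=[( ( E )] ptr=10 lookahead=- remaining=[- num / num ) $]
Step 22: reduce F->( E ). Stack=[( F] ptr=10 lookahead=- remaining=[- num / num ) $]
Step 23: reduce T->F. Stack=[( T] ptr=10 lookahead=- remaining=[- num / num ) $]
Step 24: reduce E->T. Stack=[( E] ptr=10 lookahead=- remaining=[- num / num ) $]
Step 25: shift -. Stack=[( E -] ptr=11 lookahead=num remaining=[num / num ) $]
Step 26: shift num. Stack=[( E - num] ptr=12 lookahead=/ remaining=[/ num ) $]
Step 27: reduce F->num. Stack=[( E - F] ptr=12 lookahead=/ remaining=[/ num ) $]
Step 28: reduce T->F. Stack=[( E - T] ptr=12 lookahead=/ remaining=[/ num ) $]
Step 29: shift /. Stack=[( E - T /] ptr=13 lookahead=num remaining=[num ) $]
Step 30: shift num. Stack=[( E - T / num] ptr=14 lookahead=) remaining=[) $]
Step 31: reduce F->num. Stack=[( E - T / F] ptr=14 lookahead=) remaining=[) $]
Step 32: reduce T->T / F. Stack=[( E - T] ptr=14 lookahead=) remaining=[) $]
Step 33: reduce E->E - T. Stack=[( E] ptr=14 lookahead=) remaining=[) $]
Step 34: shift ). Stack=[( E )] ptr=15 lookahead=$ remaining=[$]
Step 35: reduce F->( E ). Stack=[F] ptr=15 lookahead=$ remaining=[$]
Step 36: reduce T->F. Stack=[T] ptr=15 lookahead=$ remaining=[$]
Step 37: reduce E->T. Stack=[E] ptr=15 lookahead=$ remaining=[$]
Step 38: accept. Stack=[E] ptr=15 lookahead=$ remaining=[$]

Answer: accept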